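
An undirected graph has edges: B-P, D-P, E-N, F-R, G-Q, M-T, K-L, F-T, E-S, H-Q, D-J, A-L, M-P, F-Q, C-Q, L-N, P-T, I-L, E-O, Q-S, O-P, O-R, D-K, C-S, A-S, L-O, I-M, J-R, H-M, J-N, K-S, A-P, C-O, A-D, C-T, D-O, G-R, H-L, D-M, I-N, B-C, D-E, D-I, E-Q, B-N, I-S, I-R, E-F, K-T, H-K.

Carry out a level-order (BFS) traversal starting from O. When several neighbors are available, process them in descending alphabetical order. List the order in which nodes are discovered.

O, R, P, L, E, D, C, J, I, G, F, T, M, B, A, N, K, H, S, Q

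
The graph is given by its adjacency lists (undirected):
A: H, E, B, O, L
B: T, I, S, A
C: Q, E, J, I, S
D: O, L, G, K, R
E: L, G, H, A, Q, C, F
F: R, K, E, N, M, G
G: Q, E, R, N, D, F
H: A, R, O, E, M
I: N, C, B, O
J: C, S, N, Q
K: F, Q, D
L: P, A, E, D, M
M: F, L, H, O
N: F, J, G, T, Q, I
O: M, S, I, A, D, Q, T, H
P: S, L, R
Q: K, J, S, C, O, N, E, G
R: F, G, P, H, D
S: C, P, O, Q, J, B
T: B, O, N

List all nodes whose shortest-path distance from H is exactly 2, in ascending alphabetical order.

B, C, D, F, G, I, L, P, Q, S, T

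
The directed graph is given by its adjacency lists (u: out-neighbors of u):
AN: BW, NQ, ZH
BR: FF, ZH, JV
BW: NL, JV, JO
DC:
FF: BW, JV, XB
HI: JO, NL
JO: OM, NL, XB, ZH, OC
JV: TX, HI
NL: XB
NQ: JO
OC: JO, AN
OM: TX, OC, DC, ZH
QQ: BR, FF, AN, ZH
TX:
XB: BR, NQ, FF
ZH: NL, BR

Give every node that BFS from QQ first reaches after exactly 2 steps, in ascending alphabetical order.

BW, JV, NL, NQ, XB

Level 0: QQ
Level 1: AN, BR, FF, ZH
Level 2: BW, JV, NL, NQ, XB
Level 3: HI, JO, TX
Level 4: OC, OM
Level 5: DC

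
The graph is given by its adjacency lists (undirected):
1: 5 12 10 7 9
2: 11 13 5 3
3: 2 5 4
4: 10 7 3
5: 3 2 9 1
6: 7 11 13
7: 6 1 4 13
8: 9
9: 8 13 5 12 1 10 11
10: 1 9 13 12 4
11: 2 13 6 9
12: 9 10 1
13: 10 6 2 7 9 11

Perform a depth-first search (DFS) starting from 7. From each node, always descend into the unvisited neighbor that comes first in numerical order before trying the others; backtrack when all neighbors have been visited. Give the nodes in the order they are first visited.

Visit 7
7 → 1
1 → 5
5 → 2
2 → 3
3 → 4
4 → 10
10 → 9
9 → 8
9 → 11
11 → 6
6 → 13
9 → 12

7, 1, 5, 2, 3, 4, 10, 9, 8, 11, 6, 13, 12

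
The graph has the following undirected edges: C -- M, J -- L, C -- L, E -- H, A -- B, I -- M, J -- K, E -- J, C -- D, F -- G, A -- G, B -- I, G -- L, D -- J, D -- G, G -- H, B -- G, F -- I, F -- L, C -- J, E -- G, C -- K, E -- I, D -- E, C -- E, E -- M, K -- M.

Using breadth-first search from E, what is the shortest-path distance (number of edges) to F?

2

Level 0: E
Level 1: C, D, G, H, I, J, M
Level 2: A, B, F, K, L
F first appears at level 2.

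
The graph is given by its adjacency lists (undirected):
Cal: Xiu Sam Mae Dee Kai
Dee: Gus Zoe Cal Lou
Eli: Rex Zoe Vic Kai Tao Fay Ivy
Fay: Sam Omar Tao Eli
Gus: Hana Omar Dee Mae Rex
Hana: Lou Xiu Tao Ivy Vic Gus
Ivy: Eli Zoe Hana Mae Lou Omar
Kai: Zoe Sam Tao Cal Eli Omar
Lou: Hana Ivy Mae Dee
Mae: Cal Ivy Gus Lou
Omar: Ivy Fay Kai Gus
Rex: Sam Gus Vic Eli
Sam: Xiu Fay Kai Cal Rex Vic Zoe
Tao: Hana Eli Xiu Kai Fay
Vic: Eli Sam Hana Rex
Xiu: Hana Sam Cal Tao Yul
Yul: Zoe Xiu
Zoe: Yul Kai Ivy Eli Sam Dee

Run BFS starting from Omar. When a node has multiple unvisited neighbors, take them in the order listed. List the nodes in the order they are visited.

Omar -> Ivy -> Fay -> Kai -> Gus -> Eli -> Zoe -> Hana -> Mae -> Lou -> Sam -> Tao -> Cal -> Dee -> Rex -> Vic -> Yul -> Xiu

Visit Omar; enqueue Ivy, Fay, Kai, Gus → queue [Ivy, Fay, Kai, Gus]
Visit Ivy; enqueue Eli, Zoe, Hana, Mae, Lou → queue [Fay, Kai, Gus, Eli, Zoe, Hana, Mae, Lou]
Visit Fay; enqueue Sam, Tao → queue [Kai, Gus, Eli, Zoe, Hana, Mae, Lou, Sam, Tao]
Visit Kai; enqueue Cal → queue [Gus, Eli, Zoe, Hana, Mae, Lou, Sam, Tao, Cal]
Visit Gus; enqueue Dee, Rex → queue [Eli, Zoe, Hana, Mae, Lou, Sam, Tao, Cal, Dee, Rex]
Visit Eli; enqueue Vic → queue [Zoe, Hana, Mae, Lou, Sam, Tao, Cal, Dee, Rex, Vic]
Visit Zoe; enqueue Yul → queue [Hana, Mae, Lou, Sam, Tao, Cal, Dee, Rex, Vic, Yul]
Visit Hana; enqueue Xiu → queue [Mae, Lou, Sam, Tao, Cal, Dee, Rex, Vic, Yul, Xiu]
Visit Mae → queue [Lou, Sam, Tao, Cal, Dee, Rex, Vic, Yul, Xiu]
Visit Lou → queue [Sam, Tao, Cal, Dee, Rex, Vic, Yul, Xiu]
Visit Sam → queue [Tao, Cal, Dee, Rex, Vic, Yul, Xiu]
Visit Tao → queue [Cal, Dee, Rex, Vic, Yul, Xiu]
Visit Cal → queue [Dee, Rex, Vic, Yul, Xiu]
Visit Dee → queue [Rex, Vic, Yul, Xiu]
Visit Rex → queue [Vic, Yul, Xiu]
Visit Vic → queue [Yul, Xiu]
Visit Yul → queue [Xiu]
Visit Xiu → queue []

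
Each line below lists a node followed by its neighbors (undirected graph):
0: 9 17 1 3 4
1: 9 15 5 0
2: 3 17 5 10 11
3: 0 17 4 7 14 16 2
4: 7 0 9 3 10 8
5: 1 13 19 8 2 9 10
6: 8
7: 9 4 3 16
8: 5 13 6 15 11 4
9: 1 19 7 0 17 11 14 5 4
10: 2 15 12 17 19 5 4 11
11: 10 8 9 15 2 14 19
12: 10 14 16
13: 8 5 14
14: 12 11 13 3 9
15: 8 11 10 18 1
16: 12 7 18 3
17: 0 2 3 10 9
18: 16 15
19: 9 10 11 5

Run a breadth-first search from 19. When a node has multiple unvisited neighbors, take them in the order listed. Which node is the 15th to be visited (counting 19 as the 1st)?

Visit 19; enqueue 9, 10, 11, 5 → queue [9, 10, 11, 5]
Visit 9; enqueue 1, 7, 0, 17, 14, 4 → queue [10, 11, 5, 1, 7, 0, 17, 14, 4]
Visit 10; enqueue 2, 15, 12 → queue [11, 5, 1, 7, 0, 17, 14, 4, 2, 15, 12]
Visit 11; enqueue 8 → queue [5, 1, 7, 0, 17, 14, 4, 2, 15, 12, 8]
Visit 5; enqueue 13 → queue [1, 7, 0, 17, 14, 4, 2, 15, 12, 8, 13]
Visit 1 → queue [7, 0, 17, 14, 4, 2, 15, 12, 8, 13]
Visit 7; enqueue 3, 16 → queue [0, 17, 14, 4, 2, 15, 12, 8, 13, 3, 16]
Visit 0 → queue [17, 14, 4, 2, 15, 12, 8, 13, 3, 16]
Visit 17 → queue [14, 4, 2, 15, 12, 8, 13, 3, 16]
Visit 14 → queue [4, 2, 15, 12, 8, 13, 3, 16]
Visit 4 → queue [2, 15, 12, 8, 13, 3, 16]
Visit 2 → queue [15, 12, 8, 13, 3, 16]
Visit 15; enqueue 18 → queue [12, 8, 13, 3, 16, 18]
Visit 12 → queue [8, 13, 3, 16, 18]
Visit 8; enqueue 6 → queue [13, 3, 16, 18, 6]
Visit 13 → queue [3, 16, 18, 6]
Visit 3 → queue [16, 18, 6]
Visit 16 → queue [18, 6]
Visit 18 → queue [6]
Visit 6 → queue []

Visit order: 19, 9, 10, 11, 5, 1, 7, 0, 17, 14, 4, 2, 15, 12, 8, 13, 3, 16, 18, 6

8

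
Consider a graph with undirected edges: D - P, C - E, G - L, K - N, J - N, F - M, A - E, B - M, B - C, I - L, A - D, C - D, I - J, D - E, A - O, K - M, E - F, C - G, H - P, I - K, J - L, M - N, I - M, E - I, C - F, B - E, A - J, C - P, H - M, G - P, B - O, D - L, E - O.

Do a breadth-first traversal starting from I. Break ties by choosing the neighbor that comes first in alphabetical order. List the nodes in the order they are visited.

I, E, J, K, L, M, A, B, C, D, F, O, N, G, H, P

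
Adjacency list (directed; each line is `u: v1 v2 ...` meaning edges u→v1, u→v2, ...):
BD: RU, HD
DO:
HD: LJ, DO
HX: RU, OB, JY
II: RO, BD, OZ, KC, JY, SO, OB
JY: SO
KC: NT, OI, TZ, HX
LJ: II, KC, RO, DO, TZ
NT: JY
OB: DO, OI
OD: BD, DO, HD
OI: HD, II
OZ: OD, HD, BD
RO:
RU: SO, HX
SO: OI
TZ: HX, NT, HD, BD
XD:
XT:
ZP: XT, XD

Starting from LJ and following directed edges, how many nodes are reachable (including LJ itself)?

BFS from LJ visits: LJ, DO, II, KC, RO, TZ, BD, JY, OB, OZ, SO, HX, NT, OI, HD, RU, OD
Reachable nodes: 17 of 20 total.

17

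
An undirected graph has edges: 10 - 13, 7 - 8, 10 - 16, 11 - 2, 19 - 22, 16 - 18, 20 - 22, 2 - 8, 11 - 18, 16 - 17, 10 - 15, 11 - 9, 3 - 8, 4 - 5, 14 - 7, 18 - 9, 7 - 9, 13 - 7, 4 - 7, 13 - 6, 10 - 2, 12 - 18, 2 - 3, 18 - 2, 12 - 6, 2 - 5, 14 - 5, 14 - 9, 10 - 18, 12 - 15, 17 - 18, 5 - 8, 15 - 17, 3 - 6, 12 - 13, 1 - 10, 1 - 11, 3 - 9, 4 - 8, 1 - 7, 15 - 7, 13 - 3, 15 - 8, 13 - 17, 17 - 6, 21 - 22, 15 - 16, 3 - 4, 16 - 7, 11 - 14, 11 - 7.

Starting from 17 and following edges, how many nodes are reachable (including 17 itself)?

18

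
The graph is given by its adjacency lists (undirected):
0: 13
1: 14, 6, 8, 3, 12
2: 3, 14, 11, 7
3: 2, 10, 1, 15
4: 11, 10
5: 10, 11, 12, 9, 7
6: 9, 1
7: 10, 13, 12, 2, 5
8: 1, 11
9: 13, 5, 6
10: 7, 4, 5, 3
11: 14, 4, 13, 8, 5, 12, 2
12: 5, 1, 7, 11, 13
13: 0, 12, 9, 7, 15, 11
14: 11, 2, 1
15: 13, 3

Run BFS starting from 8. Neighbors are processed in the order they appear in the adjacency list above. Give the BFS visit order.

8 1 11 14 6 3 12 4 13 5 2 9 10 15 7 0

Visit 8; enqueue 1, 11 → queue [1, 11]
Visit 1; enqueue 14, 6, 3, 12 → queue [11, 14, 6, 3, 12]
Visit 11; enqueue 4, 13, 5, 2 → queue [14, 6, 3, 12, 4, 13, 5, 2]
Visit 14 → queue [6, 3, 12, 4, 13, 5, 2]
Visit 6; enqueue 9 → queue [3, 12, 4, 13, 5, 2, 9]
Visit 3; enqueue 10, 15 → queue [12, 4, 13, 5, 2, 9, 10, 15]
Visit 12; enqueue 7 → queue [4, 13, 5, 2, 9, 10, 15, 7]
Visit 4 → queue [13, 5, 2, 9, 10, 15, 7]
Visit 13; enqueue 0 → queue [5, 2, 9, 10, 15, 7, 0]
Visit 5 → queue [2, 9, 10, 15, 7, 0]
Visit 2 → queue [9, 10, 15, 7, 0]
Visit 9 → queue [10, 15, 7, 0]
Visit 10 → queue [15, 7, 0]
Visit 15 → queue [7, 0]
Visit 7 → queue [0]
Visit 0 → queue []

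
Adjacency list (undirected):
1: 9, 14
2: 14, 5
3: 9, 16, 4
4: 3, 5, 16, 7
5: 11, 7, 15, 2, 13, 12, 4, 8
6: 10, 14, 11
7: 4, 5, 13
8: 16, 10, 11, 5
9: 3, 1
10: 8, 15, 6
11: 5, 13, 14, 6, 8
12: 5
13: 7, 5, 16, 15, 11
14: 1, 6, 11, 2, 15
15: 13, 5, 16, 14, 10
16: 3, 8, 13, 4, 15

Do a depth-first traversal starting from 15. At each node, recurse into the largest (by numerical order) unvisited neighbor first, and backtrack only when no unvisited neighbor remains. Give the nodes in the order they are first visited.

15 -> 16 -> 13 -> 11 -> 14 -> 6 -> 10 -> 8 -> 5 -> 12 -> 7 -> 4 -> 3 -> 9 -> 1 -> 2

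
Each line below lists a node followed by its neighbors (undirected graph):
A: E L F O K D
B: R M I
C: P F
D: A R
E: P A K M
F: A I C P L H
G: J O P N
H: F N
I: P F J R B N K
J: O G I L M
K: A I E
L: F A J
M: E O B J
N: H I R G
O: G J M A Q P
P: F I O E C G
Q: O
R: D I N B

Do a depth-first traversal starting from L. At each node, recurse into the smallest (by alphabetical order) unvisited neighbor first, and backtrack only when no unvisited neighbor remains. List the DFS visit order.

L A D R B I F C P E K M J G N H O Q

Visit L
L → A
A → D
D → R
R → B
B → I
I → F
F → C
C → P
P → E
E → K
E → M
M → J
J → G
G → N
N → H
G → O
O → Q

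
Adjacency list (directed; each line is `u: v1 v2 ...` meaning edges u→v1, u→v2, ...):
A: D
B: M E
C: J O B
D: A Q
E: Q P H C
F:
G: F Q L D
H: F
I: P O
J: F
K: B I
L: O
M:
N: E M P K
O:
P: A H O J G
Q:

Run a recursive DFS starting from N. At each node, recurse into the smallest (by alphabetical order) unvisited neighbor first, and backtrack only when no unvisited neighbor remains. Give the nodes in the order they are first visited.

Visit N
N → E
E → C
C → B
B → M
C → J
J → F
C → O
E → H
E → P
P → A
A → D
D → Q
P → G
G → L
N → K
K → I

N -> E -> C -> B -> M -> J -> F -> O -> H -> P -> A -> D -> Q -> G -> L -> K -> I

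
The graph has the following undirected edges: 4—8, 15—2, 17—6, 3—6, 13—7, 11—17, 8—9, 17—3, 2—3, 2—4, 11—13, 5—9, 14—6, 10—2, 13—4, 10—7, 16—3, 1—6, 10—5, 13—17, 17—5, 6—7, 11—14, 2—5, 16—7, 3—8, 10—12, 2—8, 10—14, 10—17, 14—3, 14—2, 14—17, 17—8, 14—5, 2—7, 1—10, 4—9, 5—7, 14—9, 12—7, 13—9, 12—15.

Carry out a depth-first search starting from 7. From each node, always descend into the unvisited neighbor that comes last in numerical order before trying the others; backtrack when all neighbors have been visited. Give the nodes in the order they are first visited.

7, 16, 3, 17, 14, 11, 13, 9, 8, 4, 2, 15, 12, 10, 5, 1, 6

Visit 7
7 → 16
16 → 3
3 → 17
17 → 14
14 → 11
11 → 13
13 → 9
9 → 8
8 → 4
4 → 2
2 → 15
15 → 12
12 → 10
10 → 5
10 → 1
1 → 6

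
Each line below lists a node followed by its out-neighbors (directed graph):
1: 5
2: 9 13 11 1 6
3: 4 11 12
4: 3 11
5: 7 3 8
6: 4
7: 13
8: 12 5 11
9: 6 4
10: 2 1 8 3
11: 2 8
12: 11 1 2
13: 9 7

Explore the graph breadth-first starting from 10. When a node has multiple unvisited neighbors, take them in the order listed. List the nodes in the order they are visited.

10 2 1 8 3 9 13 11 6 5 12 4 7

Visit 10; enqueue 2, 1, 8, 3 → queue [2, 1, 8, 3]
Visit 2; enqueue 9, 13, 11, 6 → queue [1, 8, 3, 9, 13, 11, 6]
Visit 1; enqueue 5 → queue [8, 3, 9, 13, 11, 6, 5]
Visit 8; enqueue 12 → queue [3, 9, 13, 11, 6, 5, 12]
Visit 3; enqueue 4 → queue [9, 13, 11, 6, 5, 12, 4]
Visit 9 → queue [13, 11, 6, 5, 12, 4]
Visit 13; enqueue 7 → queue [11, 6, 5, 12, 4, 7]
Visit 11 → queue [6, 5, 12, 4, 7]
Visit 6 → queue [5, 12, 4, 7]
Visit 5 → queue [12, 4, 7]
Visit 12 → queue [4, 7]
Visit 4 → queue [7]
Visit 7 → queue []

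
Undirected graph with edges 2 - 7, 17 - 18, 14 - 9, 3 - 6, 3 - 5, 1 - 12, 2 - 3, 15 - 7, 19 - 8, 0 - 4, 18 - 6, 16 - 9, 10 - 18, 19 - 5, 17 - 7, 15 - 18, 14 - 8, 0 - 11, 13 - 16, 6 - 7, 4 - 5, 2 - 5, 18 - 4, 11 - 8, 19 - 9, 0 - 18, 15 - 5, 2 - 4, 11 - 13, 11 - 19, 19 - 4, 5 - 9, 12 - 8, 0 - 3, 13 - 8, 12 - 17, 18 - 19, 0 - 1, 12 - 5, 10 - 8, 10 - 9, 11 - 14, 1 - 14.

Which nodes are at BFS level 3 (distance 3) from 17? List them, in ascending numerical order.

3, 9, 11, 13, 14

Level 0: 17
Level 1: 7, 12, 18
Level 2: 0, 1, 2, 4, 5, 6, 8, 10, 15, 19
Level 3: 3, 9, 11, 13, 14
Level 4: 16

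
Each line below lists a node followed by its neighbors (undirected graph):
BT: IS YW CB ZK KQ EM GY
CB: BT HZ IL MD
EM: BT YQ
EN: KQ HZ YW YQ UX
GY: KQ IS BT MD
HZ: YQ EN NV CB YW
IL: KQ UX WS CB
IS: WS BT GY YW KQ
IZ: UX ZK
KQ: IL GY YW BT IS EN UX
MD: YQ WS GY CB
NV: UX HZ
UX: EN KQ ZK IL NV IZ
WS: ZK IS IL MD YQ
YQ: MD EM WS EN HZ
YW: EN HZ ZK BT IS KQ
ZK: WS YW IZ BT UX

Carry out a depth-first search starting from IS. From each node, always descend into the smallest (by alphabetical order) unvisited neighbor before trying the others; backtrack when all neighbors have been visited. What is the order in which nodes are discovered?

Visit IS
IS → BT
BT → CB
CB → HZ
HZ → EN
EN → KQ
KQ → GY
GY → MD
MD → WS
WS → IL
IL → UX
UX → IZ
IZ → ZK
ZK → YW
UX → NV
WS → YQ
YQ → EM

IS, BT, CB, HZ, EN, KQ, GY, MD, WS, IL, UX, IZ, ZK, YW, NV, YQ, EM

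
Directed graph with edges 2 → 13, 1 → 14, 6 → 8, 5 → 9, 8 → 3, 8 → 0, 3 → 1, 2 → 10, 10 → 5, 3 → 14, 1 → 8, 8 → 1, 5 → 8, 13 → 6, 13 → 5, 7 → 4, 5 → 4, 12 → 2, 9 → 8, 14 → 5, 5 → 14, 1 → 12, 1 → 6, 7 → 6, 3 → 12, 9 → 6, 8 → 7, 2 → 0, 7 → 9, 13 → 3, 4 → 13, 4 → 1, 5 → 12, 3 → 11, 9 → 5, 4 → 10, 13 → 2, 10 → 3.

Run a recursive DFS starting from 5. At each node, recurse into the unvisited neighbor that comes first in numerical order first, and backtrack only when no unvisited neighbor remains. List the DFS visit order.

5 4 1 6 8 0 3 11 12 2 10 13 14 7 9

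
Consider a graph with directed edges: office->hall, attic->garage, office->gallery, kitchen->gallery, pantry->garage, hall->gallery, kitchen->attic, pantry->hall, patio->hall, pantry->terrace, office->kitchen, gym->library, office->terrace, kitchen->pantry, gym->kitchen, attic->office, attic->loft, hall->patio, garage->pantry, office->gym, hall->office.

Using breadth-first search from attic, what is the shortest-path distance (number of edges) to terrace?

Level 0: attic
Level 1: garage, loft, office
Level 2: gallery, gym, hall, kitchen, pantry, terrace
Level 3: library, patio
terrace first appears at level 2.

2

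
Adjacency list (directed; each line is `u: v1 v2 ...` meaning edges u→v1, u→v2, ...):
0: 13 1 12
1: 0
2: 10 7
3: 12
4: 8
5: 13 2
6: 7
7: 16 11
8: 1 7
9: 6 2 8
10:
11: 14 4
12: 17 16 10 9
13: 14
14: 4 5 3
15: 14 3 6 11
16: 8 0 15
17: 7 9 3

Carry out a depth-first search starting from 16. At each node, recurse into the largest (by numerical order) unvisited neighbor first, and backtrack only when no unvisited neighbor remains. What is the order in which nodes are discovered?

16, 15, 14, 5, 13, 2, 10, 7, 11, 4, 8, 1, 0, 12, 17, 9, 6, 3

Visit 16
16 → 15
15 → 14
14 → 5
5 → 13
5 → 2
2 → 10
2 → 7
7 → 11
11 → 4
4 → 8
8 → 1
1 → 0
0 → 12
12 → 17
17 → 9
9 → 6
17 → 3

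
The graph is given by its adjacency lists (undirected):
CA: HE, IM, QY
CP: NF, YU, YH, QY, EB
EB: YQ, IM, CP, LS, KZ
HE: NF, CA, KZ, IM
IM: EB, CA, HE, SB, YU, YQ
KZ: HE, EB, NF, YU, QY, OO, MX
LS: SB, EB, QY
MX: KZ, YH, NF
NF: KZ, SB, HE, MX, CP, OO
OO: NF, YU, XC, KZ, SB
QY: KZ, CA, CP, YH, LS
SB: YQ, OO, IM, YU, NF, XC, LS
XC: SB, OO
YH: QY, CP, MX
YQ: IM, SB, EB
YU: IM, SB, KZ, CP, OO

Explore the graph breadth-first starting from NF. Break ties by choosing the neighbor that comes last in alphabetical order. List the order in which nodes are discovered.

NF SB OO MX KZ HE CP YU YQ XC LS IM YH QY EB CA

Visit NF; enqueue SB, OO, MX, KZ, HE, CP → queue [SB, OO, MX, KZ, HE, CP]
Visit SB; enqueue YU, YQ, XC, LS, IM → queue [OO, MX, KZ, HE, CP, YU, YQ, XC, LS, IM]
Visit OO → queue [MX, KZ, HE, CP, YU, YQ, XC, LS, IM]
Visit MX; enqueue YH → queue [KZ, HE, CP, YU, YQ, XC, LS, IM, YH]
Visit KZ; enqueue QY, EB → queue [HE, CP, YU, YQ, XC, LS, IM, YH, QY, EB]
Visit HE; enqueue CA → queue [CP, YU, YQ, XC, LS, IM, YH, QY, EB, CA]
Visit CP → queue [YU, YQ, XC, LS, IM, YH, QY, EB, CA]
Visit YU → queue [YQ, XC, LS, IM, YH, QY, EB, CA]
Visit YQ → queue [XC, LS, IM, YH, QY, EB, CA]
Visit XC → queue [LS, IM, YH, QY, EB, CA]
Visit LS → queue [IM, YH, QY, EB, CA]
Visit IM → queue [YH, QY, EB, CA]
Visit YH → queue [QY, EB, CA]
Visit QY → queue [EB, CA]
Visit EB → queue [CA]
Visit CA → queue []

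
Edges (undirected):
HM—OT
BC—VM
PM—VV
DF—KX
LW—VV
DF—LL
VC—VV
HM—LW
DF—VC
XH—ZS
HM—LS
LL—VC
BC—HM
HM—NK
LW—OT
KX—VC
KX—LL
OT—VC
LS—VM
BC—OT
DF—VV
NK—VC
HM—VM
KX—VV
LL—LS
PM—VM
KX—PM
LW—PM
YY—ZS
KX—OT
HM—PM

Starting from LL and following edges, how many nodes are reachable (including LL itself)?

13

BFS from LL visits: LL, VC, LS, KX, DF, VV, OT, NK, VM, HM, PM, LW, BC
Reachable nodes: 13 of 16 total.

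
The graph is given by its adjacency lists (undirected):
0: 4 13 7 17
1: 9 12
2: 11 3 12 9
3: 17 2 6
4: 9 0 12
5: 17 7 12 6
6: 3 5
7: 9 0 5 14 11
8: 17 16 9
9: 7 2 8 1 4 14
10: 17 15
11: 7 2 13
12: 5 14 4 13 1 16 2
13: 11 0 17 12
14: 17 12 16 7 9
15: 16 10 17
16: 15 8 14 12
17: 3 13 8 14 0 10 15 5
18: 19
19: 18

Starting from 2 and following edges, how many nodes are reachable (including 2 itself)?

BFS from 2 visits: 2, 11, 3, 12, 9, 7, 13, 17, 6, 5, 14, 4, 1, 16, 8, 0, 10, 15
Reachable nodes: 18 of 20 total.

18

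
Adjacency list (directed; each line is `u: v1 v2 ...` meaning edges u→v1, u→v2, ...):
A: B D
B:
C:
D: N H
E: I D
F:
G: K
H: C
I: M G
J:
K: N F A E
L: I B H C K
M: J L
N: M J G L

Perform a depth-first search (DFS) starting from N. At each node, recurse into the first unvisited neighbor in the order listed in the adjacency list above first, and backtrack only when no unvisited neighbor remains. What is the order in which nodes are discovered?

Visit N
N → M
M → J
M → L
L → I
I → G
G → K
K → F
K → A
A → B
A → D
D → H
H → C
K → E

N → M → J → L → I → G → K → F → A → B → D → H → C → E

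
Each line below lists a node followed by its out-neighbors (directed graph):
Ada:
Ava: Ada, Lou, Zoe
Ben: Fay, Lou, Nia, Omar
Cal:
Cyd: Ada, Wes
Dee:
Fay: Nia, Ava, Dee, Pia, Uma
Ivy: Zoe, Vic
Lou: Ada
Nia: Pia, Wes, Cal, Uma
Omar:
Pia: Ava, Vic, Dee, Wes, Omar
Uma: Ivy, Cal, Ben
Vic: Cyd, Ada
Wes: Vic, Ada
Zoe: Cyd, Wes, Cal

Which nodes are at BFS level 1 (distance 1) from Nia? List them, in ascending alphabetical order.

Level 0: Nia
Level 1: Cal, Pia, Uma, Wes
Level 2: Ada, Ava, Ben, Dee, Ivy, Omar, Vic
Level 3: Cyd, Fay, Lou, Zoe

Cal, Pia, Uma, Wes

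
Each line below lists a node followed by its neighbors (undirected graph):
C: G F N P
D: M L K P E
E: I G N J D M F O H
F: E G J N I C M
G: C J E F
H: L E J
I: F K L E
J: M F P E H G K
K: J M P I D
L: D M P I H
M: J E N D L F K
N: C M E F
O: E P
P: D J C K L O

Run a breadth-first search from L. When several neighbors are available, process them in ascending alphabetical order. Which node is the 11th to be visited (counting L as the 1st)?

Visit L; enqueue D, H, I, M, P → queue [D, H, I, M, P]
Visit D; enqueue E, K → queue [H, I, M, P, E, K]
Visit H; enqueue J → queue [I, M, P, E, K, J]
Visit I; enqueue F → queue [M, P, E, K, J, F]
Visit M; enqueue N → queue [P, E, K, J, F, N]
Visit P; enqueue C, O → queue [E, K, J, F, N, C, O]
Visit E; enqueue G → queue [K, J, F, N, C, O, G]
Visit K → queue [J, F, N, C, O, G]
Visit J → queue [F, N, C, O, G]
Visit F → queue [N, C, O, G]
Visit N → queue [C, O, G]
Visit C → queue [O, G]
Visit O → queue [G]
Visit G → queue []

Visit order: L, D, H, I, M, P, E, K, J, F, N, C, O, G

N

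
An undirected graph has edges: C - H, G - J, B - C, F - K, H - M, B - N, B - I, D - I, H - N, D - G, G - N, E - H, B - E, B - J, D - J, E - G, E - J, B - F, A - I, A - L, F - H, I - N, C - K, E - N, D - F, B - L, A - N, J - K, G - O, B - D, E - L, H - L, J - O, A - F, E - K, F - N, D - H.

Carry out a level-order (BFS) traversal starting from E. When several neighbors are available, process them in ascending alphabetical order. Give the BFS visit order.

Visit E; enqueue B, G, H, J, K, L, N → queue [B, G, H, J, K, L, N]
Visit B; enqueue C, D, F, I → queue [G, H, J, K, L, N, C, D, F, I]
Visit G; enqueue O → queue [H, J, K, L, N, C, D, F, I, O]
Visit H; enqueue M → queue [J, K, L, N, C, D, F, I, O, M]
Visit J → queue [K, L, N, C, D, F, I, O, M]
Visit K → queue [L, N, C, D, F, I, O, M]
Visit L; enqueue A → queue [N, C, D, F, I, O, M, A]
Visit N → queue [C, D, F, I, O, M, A]
Visit C → queue [D, F, I, O, M, A]
Visit D → queue [F, I, O, M, A]
Visit F → queue [I, O, M, A]
Visit I → queue [O, M, A]
Visit O → queue [M, A]
Visit M → queue [A]
Visit A → queue []

E, B, G, H, J, K, L, N, C, D, F, I, O, M, A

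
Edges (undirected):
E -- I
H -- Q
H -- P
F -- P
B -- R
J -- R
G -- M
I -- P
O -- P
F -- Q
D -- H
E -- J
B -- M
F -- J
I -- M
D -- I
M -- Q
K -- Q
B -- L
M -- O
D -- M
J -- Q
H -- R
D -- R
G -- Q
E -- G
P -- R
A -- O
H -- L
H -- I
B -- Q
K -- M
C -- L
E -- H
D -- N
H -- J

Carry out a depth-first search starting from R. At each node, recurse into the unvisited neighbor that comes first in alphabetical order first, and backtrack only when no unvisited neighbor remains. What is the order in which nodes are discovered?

Visit R
R → B
B → L
L → C
L → H
H → D
D → I
I → E
E → G
G → M
M → K
K → Q
Q → F
F → J
F → P
P → O
O → A
D → N

R -> B -> L -> C -> H -> D -> I -> E -> G -> M -> K -> Q -> F -> J -> P -> O -> A -> N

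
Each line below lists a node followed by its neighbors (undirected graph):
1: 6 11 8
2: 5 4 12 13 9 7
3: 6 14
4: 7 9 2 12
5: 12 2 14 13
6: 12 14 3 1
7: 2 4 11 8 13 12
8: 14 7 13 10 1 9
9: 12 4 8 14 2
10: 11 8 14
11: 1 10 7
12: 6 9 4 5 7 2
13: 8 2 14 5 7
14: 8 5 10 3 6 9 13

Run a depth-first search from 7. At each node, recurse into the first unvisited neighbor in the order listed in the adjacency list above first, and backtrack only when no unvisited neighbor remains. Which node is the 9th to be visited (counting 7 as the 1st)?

10

Visit 7
7 → 2
2 → 5
5 → 12
12 → 6
6 → 14
14 → 8
8 → 13
8 → 10
10 → 11
11 → 1
8 → 9
9 → 4
14 → 3

Visit order: 7, 2, 5, 12, 6, 14, 8, 13, 10, 11, 1, 9, 4, 3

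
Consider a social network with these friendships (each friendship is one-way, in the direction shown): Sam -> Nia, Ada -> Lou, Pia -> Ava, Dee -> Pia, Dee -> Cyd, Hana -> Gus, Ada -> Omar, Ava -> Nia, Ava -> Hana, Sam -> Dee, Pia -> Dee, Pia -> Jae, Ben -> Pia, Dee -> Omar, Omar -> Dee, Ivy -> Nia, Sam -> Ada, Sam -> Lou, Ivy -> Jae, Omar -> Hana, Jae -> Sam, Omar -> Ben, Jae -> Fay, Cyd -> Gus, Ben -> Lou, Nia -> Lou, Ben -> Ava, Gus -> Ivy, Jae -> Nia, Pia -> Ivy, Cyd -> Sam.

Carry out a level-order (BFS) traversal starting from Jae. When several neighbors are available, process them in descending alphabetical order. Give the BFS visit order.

Jae -> Sam -> Nia -> Fay -> Lou -> Dee -> Ada -> Pia -> Omar -> Cyd -> Ivy -> Ava -> Hana -> Ben -> Gus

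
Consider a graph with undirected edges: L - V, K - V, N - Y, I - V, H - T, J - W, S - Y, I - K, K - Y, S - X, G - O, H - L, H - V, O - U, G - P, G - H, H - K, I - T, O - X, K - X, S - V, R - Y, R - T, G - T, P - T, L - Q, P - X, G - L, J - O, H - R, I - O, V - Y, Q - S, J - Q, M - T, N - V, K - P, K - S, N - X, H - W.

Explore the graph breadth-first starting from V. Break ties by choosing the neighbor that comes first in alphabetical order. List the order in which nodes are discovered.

V, H, I, K, L, N, S, Y, G, R, T, W, O, P, X, Q, M, J, U

Visit V; enqueue H, I, K, L, N, S, Y → queue [H, I, K, L, N, S, Y]
Visit H; enqueue G, R, T, W → queue [I, K, L, N, S, Y, G, R, T, W]
Visit I; enqueue O → queue [K, L, N, S, Y, G, R, T, W, O]
Visit K; enqueue P, X → queue [L, N, S, Y, G, R, T, W, O, P, X]
Visit L; enqueue Q → queue [N, S, Y, G, R, T, W, O, P, X, Q]
Visit N → queue [S, Y, G, R, T, W, O, P, X, Q]
Visit S → queue [Y, G, R, T, W, O, P, X, Q]
Visit Y → queue [G, R, T, W, O, P, X, Q]
Visit G → queue [R, T, W, O, P, X, Q]
Visit R → queue [T, W, O, P, X, Q]
Visit T; enqueue M → queue [W, O, P, X, Q, M]
Visit W; enqueue J → queue [O, P, X, Q, M, J]
Visit O; enqueue U → queue [P, X, Q, M, J, U]
Visit P → queue [X, Q, M, J, U]
Visit X → queue [Q, M, J, U]
Visit Q → queue [M, J, U]
Visit M → queue [J, U]
Visit J → queue [U]
Visit U → queue []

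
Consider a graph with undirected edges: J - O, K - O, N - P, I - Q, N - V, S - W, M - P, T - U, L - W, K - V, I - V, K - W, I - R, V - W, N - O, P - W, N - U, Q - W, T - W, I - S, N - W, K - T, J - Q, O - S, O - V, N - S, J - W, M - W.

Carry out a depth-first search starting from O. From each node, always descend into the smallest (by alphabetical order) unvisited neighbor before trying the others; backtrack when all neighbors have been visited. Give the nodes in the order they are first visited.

Visit O
O → J
J → Q
Q → I
I → R
I → S
S → N
N → P
P → M
M → W
W → K
K → T
T → U
K → V
W → L

O, J, Q, I, R, S, N, P, M, W, K, T, U, V, L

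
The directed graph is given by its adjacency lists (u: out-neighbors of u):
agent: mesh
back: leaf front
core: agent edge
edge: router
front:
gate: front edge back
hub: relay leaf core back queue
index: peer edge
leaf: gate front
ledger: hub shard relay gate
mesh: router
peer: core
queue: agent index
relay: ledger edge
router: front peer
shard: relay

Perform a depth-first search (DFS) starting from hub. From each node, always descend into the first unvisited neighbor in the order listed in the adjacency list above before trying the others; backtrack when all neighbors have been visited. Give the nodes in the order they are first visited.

Visit hub
hub → relay
relay → ledger
ledger → shard
ledger → gate
gate → front
gate → edge
edge → router
router → peer
peer → core
core → agent
agent → mesh
gate → back
back → leaf
hub → queue
queue → index

hub relay ledger shard gate front edge router peer core agent mesh back leaf queue index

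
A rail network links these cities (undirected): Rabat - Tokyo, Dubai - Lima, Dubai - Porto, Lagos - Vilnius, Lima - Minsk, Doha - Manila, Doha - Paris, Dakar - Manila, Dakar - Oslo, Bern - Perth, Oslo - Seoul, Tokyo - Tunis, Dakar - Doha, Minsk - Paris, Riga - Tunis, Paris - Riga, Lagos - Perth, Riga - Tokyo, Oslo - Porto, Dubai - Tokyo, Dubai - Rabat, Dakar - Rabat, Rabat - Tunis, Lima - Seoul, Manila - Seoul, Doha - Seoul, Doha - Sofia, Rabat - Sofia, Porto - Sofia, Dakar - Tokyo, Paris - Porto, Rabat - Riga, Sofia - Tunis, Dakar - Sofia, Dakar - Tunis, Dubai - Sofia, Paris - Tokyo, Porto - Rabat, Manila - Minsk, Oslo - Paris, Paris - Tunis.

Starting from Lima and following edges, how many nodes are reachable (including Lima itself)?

15

BFS from Lima visits: Lima, Seoul, Minsk, Dubai, Oslo, Manila, Doha, Paris, Tokyo, Sofia, Rabat, Porto, Dakar, Tunis, Riga
Reachable nodes: 15 of 19 total.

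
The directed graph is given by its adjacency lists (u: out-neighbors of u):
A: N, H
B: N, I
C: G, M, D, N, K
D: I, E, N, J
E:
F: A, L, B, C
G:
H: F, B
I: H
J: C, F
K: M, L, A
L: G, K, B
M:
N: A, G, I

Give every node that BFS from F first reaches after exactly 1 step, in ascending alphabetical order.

A, B, C, L

Level 0: F
Level 1: A, B, C, L
Level 2: D, G, H, I, K, M, N
Level 3: E, J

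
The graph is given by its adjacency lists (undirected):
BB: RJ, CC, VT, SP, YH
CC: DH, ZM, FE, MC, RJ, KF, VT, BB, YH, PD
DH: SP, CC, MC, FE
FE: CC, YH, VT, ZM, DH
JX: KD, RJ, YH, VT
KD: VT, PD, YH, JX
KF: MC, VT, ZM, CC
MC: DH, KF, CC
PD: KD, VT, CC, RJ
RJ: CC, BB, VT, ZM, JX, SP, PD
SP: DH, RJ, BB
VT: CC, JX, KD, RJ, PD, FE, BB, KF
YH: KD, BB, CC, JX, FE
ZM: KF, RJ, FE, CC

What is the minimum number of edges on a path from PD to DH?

Level 0: PD
Level 1: CC, KD, RJ, VT
Level 2: BB, DH, FE, JX, KF, MC, SP, YH, ZM
DH first appears at level 2.

2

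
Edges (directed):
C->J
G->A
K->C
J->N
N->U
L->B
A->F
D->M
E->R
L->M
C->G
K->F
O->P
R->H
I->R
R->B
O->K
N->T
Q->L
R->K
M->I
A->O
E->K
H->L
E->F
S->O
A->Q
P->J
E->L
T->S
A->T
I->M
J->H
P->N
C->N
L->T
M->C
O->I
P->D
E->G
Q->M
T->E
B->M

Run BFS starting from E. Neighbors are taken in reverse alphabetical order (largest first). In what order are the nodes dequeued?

E → R → L → K → G → F → H → B → T → M → C → A → S → I → N → J → Q → O → U → P → D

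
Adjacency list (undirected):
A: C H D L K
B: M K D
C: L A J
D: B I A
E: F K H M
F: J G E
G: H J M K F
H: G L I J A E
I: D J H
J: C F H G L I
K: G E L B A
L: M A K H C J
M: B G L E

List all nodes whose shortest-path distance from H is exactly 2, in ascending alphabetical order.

C, D, F, K, M

Level 0: H
Level 1: A, E, G, I, J, L
Level 2: C, D, F, K, M
Level 3: B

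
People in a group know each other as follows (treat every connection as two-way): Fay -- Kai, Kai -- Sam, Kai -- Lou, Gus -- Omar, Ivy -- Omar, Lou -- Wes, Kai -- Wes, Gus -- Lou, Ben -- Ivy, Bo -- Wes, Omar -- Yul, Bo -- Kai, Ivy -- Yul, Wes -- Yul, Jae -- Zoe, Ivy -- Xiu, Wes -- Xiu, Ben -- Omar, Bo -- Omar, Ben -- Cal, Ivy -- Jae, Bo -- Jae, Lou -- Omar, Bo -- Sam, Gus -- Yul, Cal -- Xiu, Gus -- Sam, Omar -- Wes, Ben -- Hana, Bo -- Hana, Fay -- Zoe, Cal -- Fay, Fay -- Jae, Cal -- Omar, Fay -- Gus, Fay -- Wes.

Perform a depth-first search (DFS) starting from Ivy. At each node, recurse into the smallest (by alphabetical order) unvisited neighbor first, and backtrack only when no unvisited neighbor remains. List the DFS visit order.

Ivy -> Ben -> Cal -> Fay -> Gus -> Lou -> Kai -> Bo -> Hana -> Jae -> Zoe -> Omar -> Wes -> Xiu -> Yul -> Sam

Visit Ivy
Ivy → Ben
Ben → Cal
Cal → Fay
Fay → Gus
Gus → Lou
Lou → Kai
Kai → Bo
Bo → Hana
Bo → Jae
Jae → Zoe
Bo → Omar
Omar → Wes
Wes → Xiu
Wes → Yul
Bo → Sam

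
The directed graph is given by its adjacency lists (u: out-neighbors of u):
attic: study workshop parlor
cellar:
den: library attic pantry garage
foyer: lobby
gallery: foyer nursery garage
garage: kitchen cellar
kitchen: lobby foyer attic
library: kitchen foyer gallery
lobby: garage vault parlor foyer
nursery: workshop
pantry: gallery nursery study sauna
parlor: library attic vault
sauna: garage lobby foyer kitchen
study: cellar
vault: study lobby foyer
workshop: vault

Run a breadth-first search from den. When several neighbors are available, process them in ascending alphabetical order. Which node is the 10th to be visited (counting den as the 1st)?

kitchen

Visit den; enqueue attic, garage, library, pantry → queue [attic, garage, library, pantry]
Visit attic; enqueue parlor, study, workshop → queue [garage, library, pantry, parlor, study, workshop]
Visit garage; enqueue cellar, kitchen → queue [library, pantry, parlor, study, workshop, cellar, kitchen]
Visit library; enqueue foyer, gallery → queue [pantry, parlor, study, workshop, cellar, kitchen, foyer, gallery]
Visit pantry; enqueue nursery, sauna → queue [parlor, study, workshop, cellar, kitchen, foyer, gallery, nursery, sauna]
Visit parlor; enqueue vault → queue [study, workshop, cellar, kitchen, foyer, gallery, nursery, sauna, vault]
Visit study → queue [workshop, cellar, kitchen, foyer, gallery, nursery, sauna, vault]
Visit workshop → queue [cellar, kitchen, foyer, gallery, nursery, sauna, vault]
Visit cellar → queue [kitchen, foyer, gallery, nursery, sauna, vault]
Visit kitchen; enqueue lobby → queue [foyer, gallery, nursery, sauna, vault, lobby]
Visit foyer → queue [gallery, nursery, sauna, vault, lobby]
Visit gallery → queue [nursery, sauna, vault, lobby]
Visit nursery → queue [sauna, vault, lobby]
Visit sauna → queue [vault, lobby]
Visit vault → queue [lobby]
Visit lobby → queue []

Visit order: den, attic, garage, library, pantry, parlor, study, workshop, cellar, kitchen, foyer, gallery, nursery, sauna, vault, lobby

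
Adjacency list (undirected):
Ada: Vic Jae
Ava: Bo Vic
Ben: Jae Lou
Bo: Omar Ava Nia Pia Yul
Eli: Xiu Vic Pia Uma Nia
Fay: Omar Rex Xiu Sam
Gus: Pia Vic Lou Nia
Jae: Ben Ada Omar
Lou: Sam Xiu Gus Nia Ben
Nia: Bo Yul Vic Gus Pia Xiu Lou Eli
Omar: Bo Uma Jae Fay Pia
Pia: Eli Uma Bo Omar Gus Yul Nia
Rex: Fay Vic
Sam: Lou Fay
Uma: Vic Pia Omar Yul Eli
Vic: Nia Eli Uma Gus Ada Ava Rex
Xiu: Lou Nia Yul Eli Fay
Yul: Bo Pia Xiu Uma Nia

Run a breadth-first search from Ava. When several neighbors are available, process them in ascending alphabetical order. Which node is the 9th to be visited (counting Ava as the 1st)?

Visit Ava; enqueue Bo, Vic → queue [Bo, Vic]
Visit Bo; enqueue Nia, Omar, Pia, Yul → queue [Vic, Nia, Omar, Pia, Yul]
Visit Vic; enqueue Ada, Eli, Gus, Rex, Uma → queue [Nia, Omar, Pia, Yul, Ada, Eli, Gus, Rex, Uma]
Visit Nia; enqueue Lou, Xiu → queue [Omar, Pia, Yul, Ada, Eli, Gus, Rex, Uma, Lou, Xiu]
Visit Omar; enqueue Fay, Jae → queue [Pia, Yul, Ada, Eli, Gus, Rex, Uma, Lou, Xiu, Fay, Jae]
Visit Pia → queue [Yul, Ada, Eli, Gus, Rex, Uma, Lou, Xiu, Fay, Jae]
Visit Yul → queue [Ada, Eli, Gus, Rex, Uma, Lou, Xiu, Fay, Jae]
Visit Ada → queue [Eli, Gus, Rex, Uma, Lou, Xiu, Fay, Jae]
Visit Eli → queue [Gus, Rex, Uma, Lou, Xiu, Fay, Jae]
Visit Gus → queue [Rex, Uma, Lou, Xiu, Fay, Jae]
Visit Rex → queue [Uma, Lou, Xiu, Fay, Jae]
Visit Uma → queue [Lou, Xiu, Fay, Jae]
Visit Lou; enqueue Ben, Sam → queue [Xiu, Fay, Jae, Ben, Sam]
Visit Xiu → queue [Fay, Jae, Ben, Sam]
Visit Fay → queue [Jae, Ben, Sam]
Visit Jae → queue [Ben, Sam]
Visit Ben → queue [Sam]
Visit Sam → queue []

Visit order: Ava, Bo, Vic, Nia, Omar, Pia, Yul, Ada, Eli, Gus, Rex, Uma, Lou, Xiu, Fay, Jae, Ben, Sam

Eli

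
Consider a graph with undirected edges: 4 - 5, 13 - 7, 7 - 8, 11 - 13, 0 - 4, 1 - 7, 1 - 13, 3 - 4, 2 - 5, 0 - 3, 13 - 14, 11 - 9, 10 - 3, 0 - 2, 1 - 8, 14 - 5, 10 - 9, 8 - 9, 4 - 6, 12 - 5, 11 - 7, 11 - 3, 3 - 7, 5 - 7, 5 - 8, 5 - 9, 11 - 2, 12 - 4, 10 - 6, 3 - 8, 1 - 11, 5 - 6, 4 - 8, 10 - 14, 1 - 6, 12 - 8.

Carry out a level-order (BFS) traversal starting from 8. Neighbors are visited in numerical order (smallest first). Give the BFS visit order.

8 -> 1 -> 3 -> 4 -> 5 -> 7 -> 9 -> 12 -> 6 -> 11 -> 13 -> 0 -> 10 -> 2 -> 14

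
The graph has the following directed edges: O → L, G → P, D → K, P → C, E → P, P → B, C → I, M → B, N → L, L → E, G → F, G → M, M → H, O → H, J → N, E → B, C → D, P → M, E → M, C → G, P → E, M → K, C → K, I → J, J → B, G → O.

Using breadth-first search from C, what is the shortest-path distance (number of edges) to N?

3

Level 0: C
Level 1: D, G, I, K
Level 2: F, J, M, O, P
Level 3: B, E, H, L, N
N first appears at level 3.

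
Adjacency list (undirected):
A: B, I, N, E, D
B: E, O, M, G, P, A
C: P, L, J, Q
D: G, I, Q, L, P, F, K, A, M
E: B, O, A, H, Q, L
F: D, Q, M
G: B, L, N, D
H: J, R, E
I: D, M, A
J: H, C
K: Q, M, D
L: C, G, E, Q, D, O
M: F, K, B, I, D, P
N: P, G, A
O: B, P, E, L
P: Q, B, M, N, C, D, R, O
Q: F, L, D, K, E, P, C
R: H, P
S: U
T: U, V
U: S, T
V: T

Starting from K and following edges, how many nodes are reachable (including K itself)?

18

BFS from K visits: K, Q, M, D, P, L, F, E, C, I, B, G, A, R, O, N, H, J
Reachable nodes: 18 of 22 total.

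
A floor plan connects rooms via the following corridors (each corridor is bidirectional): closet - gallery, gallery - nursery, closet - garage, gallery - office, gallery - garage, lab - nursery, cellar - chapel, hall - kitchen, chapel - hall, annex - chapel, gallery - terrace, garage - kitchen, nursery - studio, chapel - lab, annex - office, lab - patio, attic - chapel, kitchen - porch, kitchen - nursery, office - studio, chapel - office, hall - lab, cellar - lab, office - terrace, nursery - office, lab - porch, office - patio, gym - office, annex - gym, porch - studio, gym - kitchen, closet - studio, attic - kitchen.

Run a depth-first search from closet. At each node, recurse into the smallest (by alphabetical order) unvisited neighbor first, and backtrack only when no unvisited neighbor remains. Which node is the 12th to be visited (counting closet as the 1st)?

cellar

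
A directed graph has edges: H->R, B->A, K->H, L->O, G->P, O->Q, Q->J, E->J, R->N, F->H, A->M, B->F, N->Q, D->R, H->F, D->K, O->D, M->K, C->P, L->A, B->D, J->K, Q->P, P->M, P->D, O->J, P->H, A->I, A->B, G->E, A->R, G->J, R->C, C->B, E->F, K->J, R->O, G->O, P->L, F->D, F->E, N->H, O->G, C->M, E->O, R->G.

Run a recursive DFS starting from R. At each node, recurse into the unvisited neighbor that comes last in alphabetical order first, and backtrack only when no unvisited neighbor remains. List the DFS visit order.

Visit R
R → O
O → Q
Q → P
P → M
M → K
K → J
K → H
H → F
F → E
F → D
P → L
L → A
A → I
A → B
O → G
R → N
R → C

R O Q P M K J H F E D L A I B G N C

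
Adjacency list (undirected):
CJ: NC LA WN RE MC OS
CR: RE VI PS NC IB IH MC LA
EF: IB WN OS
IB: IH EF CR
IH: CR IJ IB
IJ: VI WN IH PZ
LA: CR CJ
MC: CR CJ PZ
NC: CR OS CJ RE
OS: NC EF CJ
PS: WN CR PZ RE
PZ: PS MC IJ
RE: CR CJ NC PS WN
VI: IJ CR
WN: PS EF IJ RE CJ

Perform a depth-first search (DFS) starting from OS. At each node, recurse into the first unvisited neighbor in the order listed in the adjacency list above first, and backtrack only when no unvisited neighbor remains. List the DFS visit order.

OS → NC → CR → RE → CJ → LA → WN → PS → PZ → MC → IJ → VI → IH → IB → EF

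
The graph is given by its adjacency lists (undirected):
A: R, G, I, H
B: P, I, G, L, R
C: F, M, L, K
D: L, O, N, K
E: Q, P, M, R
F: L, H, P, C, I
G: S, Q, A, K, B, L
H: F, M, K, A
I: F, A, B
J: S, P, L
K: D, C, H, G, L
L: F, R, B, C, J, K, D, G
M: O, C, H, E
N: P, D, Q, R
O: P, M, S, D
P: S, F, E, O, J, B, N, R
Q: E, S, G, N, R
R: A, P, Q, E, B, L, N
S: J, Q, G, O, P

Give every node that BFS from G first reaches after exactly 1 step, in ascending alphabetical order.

A, B, K, L, Q, S

Level 0: G
Level 1: A, B, K, L, Q, S
Level 2: C, D, E, F, H, I, J, N, O, P, R
Level 3: M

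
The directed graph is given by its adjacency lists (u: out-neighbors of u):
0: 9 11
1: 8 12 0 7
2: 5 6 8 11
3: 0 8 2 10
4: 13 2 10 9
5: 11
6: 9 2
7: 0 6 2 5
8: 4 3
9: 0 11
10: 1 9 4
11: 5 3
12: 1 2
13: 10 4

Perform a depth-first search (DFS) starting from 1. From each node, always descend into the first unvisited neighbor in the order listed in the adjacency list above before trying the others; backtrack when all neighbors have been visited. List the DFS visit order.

Visit 1
1 → 8
8 → 4
4 → 13
13 → 10
10 → 9
9 → 0
0 → 11
11 → 5
11 → 3
3 → 2
2 → 6
1 → 12
1 → 7

1, 8, 4, 13, 10, 9, 0, 11, 5, 3, 2, 6, 12, 7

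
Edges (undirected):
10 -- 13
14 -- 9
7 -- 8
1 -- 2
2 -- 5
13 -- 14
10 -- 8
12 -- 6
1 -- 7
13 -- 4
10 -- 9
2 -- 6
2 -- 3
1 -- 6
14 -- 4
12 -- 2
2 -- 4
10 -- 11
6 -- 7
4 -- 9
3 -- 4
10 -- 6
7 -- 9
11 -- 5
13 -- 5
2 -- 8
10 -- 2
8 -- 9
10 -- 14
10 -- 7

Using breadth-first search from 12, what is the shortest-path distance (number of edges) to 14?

3

Level 0: 12
Level 1: 2, 6
Level 2: 1, 3, 4, 5, 7, 8, 10
Level 3: 9, 11, 13, 14
14 first appears at level 3.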